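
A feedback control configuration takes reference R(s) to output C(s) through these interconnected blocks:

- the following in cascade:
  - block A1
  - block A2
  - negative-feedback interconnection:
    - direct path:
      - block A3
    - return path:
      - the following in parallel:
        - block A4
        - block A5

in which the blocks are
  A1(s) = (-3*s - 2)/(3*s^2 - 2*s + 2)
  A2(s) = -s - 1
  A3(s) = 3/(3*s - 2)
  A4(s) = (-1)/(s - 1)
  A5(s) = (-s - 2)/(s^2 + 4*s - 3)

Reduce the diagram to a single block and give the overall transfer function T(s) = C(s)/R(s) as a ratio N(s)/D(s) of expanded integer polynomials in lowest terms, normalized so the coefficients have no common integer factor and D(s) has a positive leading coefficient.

Reducing step by step:

Step 1: add A4, A5 (parallel), giving (-2*s^2 - 5*s + 5)/(s^3 + 3*s^2 - 7*s + 3)
Step 2: close the feedback loop around A3, (A4+A5), giving (3*s^3 + 9*s^2 - 21*s + 9)/(3*s^4 + 7*s^3 - 33*s^2 + 8*s + 9)
Step 3: reduce the series chain A1, A2, [A3/(1+A3*(A4+A5))]; the result is T(s) itself (integer coefficients, no common factor, positive leading denominator coefficient)

Answer: (9*s^5 + 42*s^4 - 12*s^3 - 60*s^2 + 3*s + 18)/(9*s^6 + 15*s^5 - 107*s^4 + 104*s^3 - 55*s^2 - 2*s + 18)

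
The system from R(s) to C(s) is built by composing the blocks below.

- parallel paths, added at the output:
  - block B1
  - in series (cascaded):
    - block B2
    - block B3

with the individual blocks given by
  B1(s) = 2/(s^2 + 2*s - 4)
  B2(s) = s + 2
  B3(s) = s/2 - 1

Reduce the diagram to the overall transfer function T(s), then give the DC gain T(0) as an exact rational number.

The answer is -5/2.

Reasoning:
1. combine B2, B3 in series, giving s^2/2 - 2
2. sum the parallel branches B1, (B2*B3), giving (s^4 + 2*s^3 - 8*s^2 - 8*s + 20)/(2*s^2 + 4*s - 8)
DC gain: substitute s = 0 into T(s) from step 2: T(0) = 20/(-8) = -5/2.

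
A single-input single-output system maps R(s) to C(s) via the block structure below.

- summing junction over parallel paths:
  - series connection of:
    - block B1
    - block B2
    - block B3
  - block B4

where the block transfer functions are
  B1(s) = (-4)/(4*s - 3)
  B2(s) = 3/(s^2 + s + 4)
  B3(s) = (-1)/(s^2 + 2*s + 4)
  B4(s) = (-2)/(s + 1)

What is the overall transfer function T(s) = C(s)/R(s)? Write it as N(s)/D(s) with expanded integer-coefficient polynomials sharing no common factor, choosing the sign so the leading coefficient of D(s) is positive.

[1] series reduction of B1, B2, B3: 12/(4*s^5 + 9*s^4 + 31*s^3 + 18*s^2 + 28*s - 48)
[2] parallel reduction of (B1*B2*B3), B4, which is the overall transfer function T(s) = C(s)/R(s) in lowest terms

Answer: (-8*s^5 - 18*s^4 - 62*s^3 - 36*s^2 - 44*s + 108)/(4*s^6 + 13*s^5 + 40*s^4 + 49*s^3 + 46*s^2 - 20*s - 48)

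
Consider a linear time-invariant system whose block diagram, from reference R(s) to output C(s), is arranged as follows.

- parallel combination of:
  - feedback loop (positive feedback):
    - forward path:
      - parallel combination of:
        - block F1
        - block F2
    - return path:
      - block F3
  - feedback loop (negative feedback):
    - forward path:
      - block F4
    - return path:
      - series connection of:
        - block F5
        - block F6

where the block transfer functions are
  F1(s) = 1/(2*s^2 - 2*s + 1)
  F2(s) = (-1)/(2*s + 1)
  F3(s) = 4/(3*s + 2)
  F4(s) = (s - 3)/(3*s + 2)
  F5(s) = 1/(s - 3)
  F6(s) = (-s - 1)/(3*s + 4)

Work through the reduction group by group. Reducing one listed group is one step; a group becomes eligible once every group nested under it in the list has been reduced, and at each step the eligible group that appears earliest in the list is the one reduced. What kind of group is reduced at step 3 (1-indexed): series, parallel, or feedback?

(1) add F1, F2 (parallel)
(2) collapse the loop ((F1+F2) forward, F3 return)
(3) reduce the series chain F5, F6
(4) collapse the loop (F4 forward, (F5*F6) return)
(5) combine [(F1+F2)/(1-(F1+F2)*F3)], [F4/(1+F4*(F5*F6))] in parallel
At step 3 the group reduced is series.

Therefore the answer is series.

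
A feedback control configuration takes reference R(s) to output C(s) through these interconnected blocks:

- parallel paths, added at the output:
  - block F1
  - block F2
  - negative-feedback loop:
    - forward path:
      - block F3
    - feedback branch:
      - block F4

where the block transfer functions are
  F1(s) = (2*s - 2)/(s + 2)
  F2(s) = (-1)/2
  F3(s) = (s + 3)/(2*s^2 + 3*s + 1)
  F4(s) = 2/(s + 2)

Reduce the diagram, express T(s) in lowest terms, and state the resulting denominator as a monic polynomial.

[1] close the feedback loop around F3, F4 -> (s^2 + 5*s + 6)/(2*s^3 + 7*s^2 + 9*s + 8)
[2] reduce the parallel group F1, F2, [F3/(1+F3*F4)] -> (6*s^4 + 11*s^3 - s^2 + 2*s - 24)/(4*s^4 + 22*s^3 + 46*s^2 + 52*s + 32)
That last expression is T(s), already simplified. Scaling its denominator by 1/4 (the reciprocal of the leading coefficient) yields the monic denominator.

Answer: s^4 + 11*s^3/2 + 23*s^2/2 + 13*s + 8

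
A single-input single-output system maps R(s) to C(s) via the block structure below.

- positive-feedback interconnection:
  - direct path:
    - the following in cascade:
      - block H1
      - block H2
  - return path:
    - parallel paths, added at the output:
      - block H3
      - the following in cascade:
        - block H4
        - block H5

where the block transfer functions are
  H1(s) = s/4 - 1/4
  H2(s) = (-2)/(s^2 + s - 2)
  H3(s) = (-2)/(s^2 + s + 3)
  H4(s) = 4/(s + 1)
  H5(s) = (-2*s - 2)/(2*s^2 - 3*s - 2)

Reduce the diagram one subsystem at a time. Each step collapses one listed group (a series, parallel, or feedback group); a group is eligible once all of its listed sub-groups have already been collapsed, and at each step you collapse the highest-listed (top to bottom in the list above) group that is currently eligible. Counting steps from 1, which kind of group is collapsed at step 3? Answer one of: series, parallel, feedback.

Step 1 - reduce the series chain H1, H2
Step 2 - series reduction of H4, H5
Step 3 - add H3, (H4*H5) (parallel)
Step 4 - feedback reduction of (H1*H2), (H3+(H4*H5))
So the answer for step 3 is parallel.

Final answer: parallel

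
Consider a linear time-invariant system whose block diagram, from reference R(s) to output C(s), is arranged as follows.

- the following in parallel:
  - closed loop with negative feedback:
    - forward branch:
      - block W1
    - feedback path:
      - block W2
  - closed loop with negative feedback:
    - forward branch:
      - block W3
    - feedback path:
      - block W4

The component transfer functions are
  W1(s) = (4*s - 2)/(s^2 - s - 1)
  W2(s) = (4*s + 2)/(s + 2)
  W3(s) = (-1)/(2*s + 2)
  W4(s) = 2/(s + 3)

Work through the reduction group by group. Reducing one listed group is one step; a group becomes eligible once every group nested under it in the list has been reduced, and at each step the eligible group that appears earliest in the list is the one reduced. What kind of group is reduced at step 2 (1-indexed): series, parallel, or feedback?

Step 1 - feedback reduction of W1, W2
Step 2 - reduce the feedback loop with forward W3 and return W4
Step 3 - parallel reduction of [W1/(1+W1*W2)], [W3/(1+W3*W4)]
At step 2 the group reduced is feedback.

Hence the answer: feedback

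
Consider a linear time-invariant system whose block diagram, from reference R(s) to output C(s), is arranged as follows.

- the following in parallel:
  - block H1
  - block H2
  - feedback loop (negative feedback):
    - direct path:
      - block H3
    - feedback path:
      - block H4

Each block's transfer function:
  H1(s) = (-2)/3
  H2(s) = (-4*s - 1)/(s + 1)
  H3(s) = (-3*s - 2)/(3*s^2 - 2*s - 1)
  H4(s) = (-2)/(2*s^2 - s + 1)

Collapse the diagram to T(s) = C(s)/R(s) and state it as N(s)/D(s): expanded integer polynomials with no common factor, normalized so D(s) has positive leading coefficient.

Step 1 - reduce the feedback loop with forward H3 and return H4; result (-6*s^3 - s^2 - s - 2)/(6*s^4 - 7*s^3 + 3*s^2 + 5*s + 3)
Step 2 - parallel reduction of H1, H2, [H3/(1+H3*H4)]; the result is T(s) itself (integer coefficients, no common factor, positive leading denominator coefficient)

Hence the answer: (-84*s^5 + 50*s^4 - 28*s^3 - 91*s^2 - 76*s - 21)/(18*s^5 - 3*s^4 - 12*s^3 + 24*s^2 + 24*s + 9)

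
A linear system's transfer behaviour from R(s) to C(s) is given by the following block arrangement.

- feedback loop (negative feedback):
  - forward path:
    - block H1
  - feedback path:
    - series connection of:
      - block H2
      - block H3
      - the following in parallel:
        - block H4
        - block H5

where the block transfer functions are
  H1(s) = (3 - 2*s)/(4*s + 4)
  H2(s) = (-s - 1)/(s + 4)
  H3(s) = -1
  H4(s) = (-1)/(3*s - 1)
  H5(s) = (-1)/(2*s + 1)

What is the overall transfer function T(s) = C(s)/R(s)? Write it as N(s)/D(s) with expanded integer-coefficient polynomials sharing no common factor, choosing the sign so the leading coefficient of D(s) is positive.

Answer: (-12*s^4 - 32*s^3 + 69*s^2 + 17*s - 12)/(24*s^4 + 134*s^3 + 107*s^2 - 19*s - 16)

Working:
Step 1. combine H4, H5 in parallel = (-5*s)/(6*s^2 + s - 1)
Step 2. combine H2, H3, (H4+H5) in series = (-5*s^2 - 5*s)/(6*s^3 + 25*s^2 + 3*s - 4)
Step 3. feedback reduction of H1, (H2*H3*(H4+H5)): this yields T(s), and no further normalization is needed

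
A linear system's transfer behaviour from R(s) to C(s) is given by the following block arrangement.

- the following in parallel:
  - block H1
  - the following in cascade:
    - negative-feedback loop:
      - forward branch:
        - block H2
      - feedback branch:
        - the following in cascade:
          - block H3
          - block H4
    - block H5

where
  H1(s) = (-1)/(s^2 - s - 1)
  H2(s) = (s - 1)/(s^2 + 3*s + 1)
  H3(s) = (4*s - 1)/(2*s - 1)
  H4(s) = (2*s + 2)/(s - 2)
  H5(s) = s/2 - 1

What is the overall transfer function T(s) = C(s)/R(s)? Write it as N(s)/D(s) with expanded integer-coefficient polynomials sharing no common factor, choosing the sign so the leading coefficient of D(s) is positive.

The answer is (2*s^6 - 13*s^5 + 26*s^4 - 44*s^3 + 25*s^2 + 26*s - 12)/(4*s^6 + 14*s^5 - 48*s^4 - 6*s^3 + 48*s^2 + 6*s - 8).

Reasoning:
Step 1 - reduce the series chain H3, H4 = (8*s^2 + 6*s - 2)/(2*s^2 - 5*s + 2)
Step 2 - feedback reduction of H2, (H3*H4) = (2*s^3 - 7*s^2 + 7*s - 2)/(2*s^4 + 9*s^3 - 13*s^2 - 7*s + 4)
Step 3 - multiply [H2/(1+H2*(H3*H4))], H5 (series) = (2*s^4 - 11*s^3 + 21*s^2 - 16*s + 4)/(4*s^4 + 18*s^3 - 26*s^2 - 14*s + 8)
Step 4 - reduce the parallel group H1, ([H2/(1+H2*(H3*H4))]*H5), giving the overall T(s)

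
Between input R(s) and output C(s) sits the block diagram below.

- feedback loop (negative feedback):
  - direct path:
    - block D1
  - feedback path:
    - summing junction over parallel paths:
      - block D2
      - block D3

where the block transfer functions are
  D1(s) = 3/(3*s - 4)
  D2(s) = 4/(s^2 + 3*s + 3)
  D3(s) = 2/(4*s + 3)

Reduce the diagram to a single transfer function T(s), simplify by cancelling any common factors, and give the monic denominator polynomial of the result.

(1) add D2, D3 (parallel) -> (2*s^2 + 22*s + 18)/(4*s^3 + 15*s^2 + 21*s + 9)
(2) apply the feedback formula to D1, (D2+D3) -> (12*s^3 + 45*s^2 + 63*s + 27)/(12*s^4 + 29*s^3 + 9*s^2 + 9*s + 18)
Step 2 gives the fully reduced T(s), with no common factor left to cancel. The denominator's leading coefficient is 12, so divide each of its coefficients by 12 to get the monic form.

Answer: s^4 + 29*s^3/12 + 3*s^2/4 + 3*s/4 + 3/2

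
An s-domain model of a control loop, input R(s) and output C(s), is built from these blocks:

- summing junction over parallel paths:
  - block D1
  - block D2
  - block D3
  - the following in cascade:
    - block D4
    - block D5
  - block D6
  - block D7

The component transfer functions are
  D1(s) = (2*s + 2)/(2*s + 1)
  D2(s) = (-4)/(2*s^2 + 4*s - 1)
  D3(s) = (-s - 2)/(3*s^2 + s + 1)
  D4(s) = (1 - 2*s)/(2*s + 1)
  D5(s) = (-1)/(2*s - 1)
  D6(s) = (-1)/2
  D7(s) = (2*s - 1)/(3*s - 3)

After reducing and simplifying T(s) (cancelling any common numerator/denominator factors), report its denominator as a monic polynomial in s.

Answer: s^6 + 11*s^5/6 - 7*s^4/6 - 11*s^3/12 - 2*s^2/3 - s/6 + 1/12

Working:
(1) cascade D4, D5 gives 1/(2*s + 1)
(2) reduce the parallel group D1, D2, D3, (D4*D5), D6, D7 gives (84*s^6 + 226*s^5 - 162*s^4 - 169*s^3 + 124*s^2 + 18*s + 29)/(72*s^6 + 132*s^5 - 84*s^4 - 66*s^3 - 48*s^2 - 12*s + 6)
Step 2 gives the fully reduced T(s), with no common factor left to cancel. The denominator's leading coefficient is 72, so divide each of its coefficients by 72 to get the monic form.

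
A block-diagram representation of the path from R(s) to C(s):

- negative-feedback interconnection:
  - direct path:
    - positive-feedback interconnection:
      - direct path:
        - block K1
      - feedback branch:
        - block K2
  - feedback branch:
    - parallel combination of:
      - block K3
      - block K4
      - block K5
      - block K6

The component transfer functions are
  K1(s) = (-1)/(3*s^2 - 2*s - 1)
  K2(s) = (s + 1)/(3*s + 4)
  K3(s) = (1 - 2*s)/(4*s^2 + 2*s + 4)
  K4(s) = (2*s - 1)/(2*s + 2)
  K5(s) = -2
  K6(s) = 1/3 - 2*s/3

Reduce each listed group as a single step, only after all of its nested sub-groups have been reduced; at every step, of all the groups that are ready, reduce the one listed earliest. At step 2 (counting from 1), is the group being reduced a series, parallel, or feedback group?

(1) reduce the feedback loop with forward K1 and return K2
(2) parallel reduction of K3, K4, K5, K6
(3) apply the feedback formula to [K1/(1-K1*K2)], (K3+K4+K5+K6)
So the answer for step 2 is parallel.

Therefore the answer is parallel.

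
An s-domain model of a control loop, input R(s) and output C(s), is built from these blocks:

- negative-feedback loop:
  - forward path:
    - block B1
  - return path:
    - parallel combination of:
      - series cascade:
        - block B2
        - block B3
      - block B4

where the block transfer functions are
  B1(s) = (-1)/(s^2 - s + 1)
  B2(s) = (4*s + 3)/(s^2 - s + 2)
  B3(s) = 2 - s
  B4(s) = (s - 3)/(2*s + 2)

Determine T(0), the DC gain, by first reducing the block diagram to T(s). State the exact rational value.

Reducing step by step:

(1) reduce the series chain B2, B3 -> (-4*s^2 + 5*s + 6)/(s^2 - s + 2)
(2) parallel reduction of (B2*B3), B4 -> (-7*s^3 - 2*s^2 + 27*s + 6)/(2*s^3 + 2*s + 4)
(3) feedback reduction of B1, ((B2*B3)+B4) -> (-2*s^3 - 2*s - 4)/(2*s^5 - 2*s^4 + 11*s^3 + 4*s^2 - 29*s - 2)
DC gain: substitute s = 0 into T(s) from step 3: T(0) = -4/(-2) = 2.

Answer: 2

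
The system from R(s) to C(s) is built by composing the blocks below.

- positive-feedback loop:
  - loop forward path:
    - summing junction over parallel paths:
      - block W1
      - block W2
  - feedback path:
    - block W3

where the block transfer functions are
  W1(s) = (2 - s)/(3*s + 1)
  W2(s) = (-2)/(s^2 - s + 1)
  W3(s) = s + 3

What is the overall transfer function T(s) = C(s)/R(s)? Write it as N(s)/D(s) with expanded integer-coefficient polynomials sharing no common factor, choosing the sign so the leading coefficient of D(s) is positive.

The answer is (-s^3 + 3*s^2 - 9*s)/(s^4 + 3*s^3 - 2*s^2 + 29*s + 1).

Reasoning:
Step 1 - parallel reduction of W1, W2 -> (-s^3 + 3*s^2 - 9*s)/(3*s^3 - 2*s^2 + 2*s + 1)
Step 2 - reduce the feedback loop with forward (W1+W2) and return W3: this yields T(s), and no further normalization is needed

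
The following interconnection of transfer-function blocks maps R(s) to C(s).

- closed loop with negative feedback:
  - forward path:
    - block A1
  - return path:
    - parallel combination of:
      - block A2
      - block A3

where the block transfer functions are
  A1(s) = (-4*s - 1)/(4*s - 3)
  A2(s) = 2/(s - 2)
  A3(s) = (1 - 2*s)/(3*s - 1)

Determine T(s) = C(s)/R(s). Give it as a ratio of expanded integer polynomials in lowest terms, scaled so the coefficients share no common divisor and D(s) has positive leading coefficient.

[1] add A2, A3 (parallel); result (-2*s^2 + 11*s - 4)/(3*s^2 - 7*s + 2)
[2] collapse the loop (A1 forward, (A2+A3) return), which is the overall transfer function T(s) = C(s)/R(s) in lowest terms

Therefore the answer is (-12*s^3 + 25*s^2 - s - 2)/(20*s^3 - 79*s^2 + 34*s - 2).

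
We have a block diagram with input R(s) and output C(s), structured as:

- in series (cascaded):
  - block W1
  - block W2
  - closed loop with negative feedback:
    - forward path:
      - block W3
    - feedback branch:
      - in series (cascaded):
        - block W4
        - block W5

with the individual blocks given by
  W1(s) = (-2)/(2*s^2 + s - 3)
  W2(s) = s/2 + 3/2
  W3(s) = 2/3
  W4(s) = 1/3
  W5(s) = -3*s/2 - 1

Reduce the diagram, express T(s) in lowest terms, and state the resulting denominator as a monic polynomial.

[1] cascade W4, W5: -s/2 - 1/3
[2] feedback reduction of W3, (W4*W5): (-6)/(3*s - 7)
[3] combine W1, W2, [W3/(1+W3*(W4*W5))] in series: (6*s + 18)/(6*s^3 - 11*s^2 - 16*s + 21)
That last expression is T(s), already simplified. Scaling its denominator by 1/6 (the reciprocal of the leading coefficient) yields the monic denominator.

Therefore the answer is s^3 - 11*s^2/6 - 8*s/3 + 7/2.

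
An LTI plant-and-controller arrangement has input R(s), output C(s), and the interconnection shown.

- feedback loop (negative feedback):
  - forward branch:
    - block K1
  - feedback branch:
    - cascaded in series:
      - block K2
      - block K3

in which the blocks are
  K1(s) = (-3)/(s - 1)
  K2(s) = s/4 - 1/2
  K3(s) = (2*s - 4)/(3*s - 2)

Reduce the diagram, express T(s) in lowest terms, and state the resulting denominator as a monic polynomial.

Step 1: combine K2, K3 in series gives (s^2 - 4*s + 4)/(6*s - 4)
Step 2: apply the feedback formula to K1, (K2*K3) gives (12 - 18*s)/(3*s^2 + 2*s - 8)
Step 2 gives the fully reduced T(s), with no common factor left to cancel. The denominator's leading coefficient is 3, so divide each of its coefficients by 3 to get the monic form.

Therefore the answer is s^2 + 2*s/3 - 8/3.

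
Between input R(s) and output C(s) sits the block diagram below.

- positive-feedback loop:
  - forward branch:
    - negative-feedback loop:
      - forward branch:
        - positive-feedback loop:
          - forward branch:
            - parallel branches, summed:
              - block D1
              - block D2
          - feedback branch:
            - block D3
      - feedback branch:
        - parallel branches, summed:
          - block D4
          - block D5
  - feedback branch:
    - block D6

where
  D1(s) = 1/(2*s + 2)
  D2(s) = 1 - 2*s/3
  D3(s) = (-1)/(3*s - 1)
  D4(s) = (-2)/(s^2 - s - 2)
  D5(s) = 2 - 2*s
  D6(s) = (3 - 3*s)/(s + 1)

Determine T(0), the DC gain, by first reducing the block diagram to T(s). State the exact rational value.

[1] combine D1, D2 in parallel, giving (-4*s^2 + 2*s + 9)/(6*s + 6)
[2] close the feedback loop around (D1+D2), D3, giving (-12*s^3 + 10*s^2 + 25*s - 9)/(14*s^2 + 14*s + 3)
[3] reduce the parallel group D4, D5, giving (-2*s^3 + 4*s^2 + 2*s - 6)/(s^2 - s - 2)
[4] feedback reduction of [(D1+D2)/(1-(D1+D2)*D3)], (D4+D5), giving (-12*s^5 + 22*s^4 + 39*s^3 - 54*s^2 - 41*s + 18)/(24*s^6 - 68*s^5 - 20*s^4 + 210*s^3 - 85*s^2 - 199*s + 48)
[5] close the feedback loop around [[(D1+D2)/(1-(D1+D2)*D3)]/(1+[(D1+D2)/(1-(D1+D2)*D3)]*(D4+D5))], D6, giving (-12*s^5 + 22*s^4 + 39*s^3 - 54*s^2 - 41*s + 18)/(24*s^6 - 104*s^5 + 118*s^4 + 123*s^3 - 277*s^2 + 32*s - 6)
The step-5 result is T(s). Setting s = 0: T(0) = 18/(-6) = -3.

Therefore the answer is -3.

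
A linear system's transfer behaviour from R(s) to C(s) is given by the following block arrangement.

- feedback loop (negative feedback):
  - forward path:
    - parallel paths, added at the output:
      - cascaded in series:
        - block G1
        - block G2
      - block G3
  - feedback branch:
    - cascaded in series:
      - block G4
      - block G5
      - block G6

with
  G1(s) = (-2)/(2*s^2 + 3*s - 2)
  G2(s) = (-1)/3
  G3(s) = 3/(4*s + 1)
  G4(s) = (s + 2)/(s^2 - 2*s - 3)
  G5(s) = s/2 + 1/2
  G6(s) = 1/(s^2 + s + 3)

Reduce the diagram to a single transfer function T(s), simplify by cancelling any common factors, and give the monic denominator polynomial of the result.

Answer: s^6 - s^5/4 - 33*s^4/8 - 61*s^3/8 - 661*s^2/48 + 27*s/4 + 19/12

Working:
1. cascade G1, G2: 2/(6*s^2 + 9*s - 6)
2. sum the parallel branches (G1*G2), G3: (18*s^2 + 35*s - 16)/(24*s^3 + 42*s^2 - 15*s - 6)
3. combine G4, G5, G6 in series: (s + 2)/(2*s^3 - 4*s^2 - 18)
4. feedback reduction of ((G1*G2)+G3), (G4*G5*G6): (36*s^5 - 2*s^4 - 172*s^3 - 260*s^2 - 630*s + 288)/(48*s^6 - 12*s^5 - 198*s^4 - 366*s^3 - 661*s^2 + 324*s + 76)
Step 4 gives the fully reduced T(s), with no common factor left to cancel. The denominator's leading coefficient is 48, so divide each of its coefficients by 48 to get the monic form.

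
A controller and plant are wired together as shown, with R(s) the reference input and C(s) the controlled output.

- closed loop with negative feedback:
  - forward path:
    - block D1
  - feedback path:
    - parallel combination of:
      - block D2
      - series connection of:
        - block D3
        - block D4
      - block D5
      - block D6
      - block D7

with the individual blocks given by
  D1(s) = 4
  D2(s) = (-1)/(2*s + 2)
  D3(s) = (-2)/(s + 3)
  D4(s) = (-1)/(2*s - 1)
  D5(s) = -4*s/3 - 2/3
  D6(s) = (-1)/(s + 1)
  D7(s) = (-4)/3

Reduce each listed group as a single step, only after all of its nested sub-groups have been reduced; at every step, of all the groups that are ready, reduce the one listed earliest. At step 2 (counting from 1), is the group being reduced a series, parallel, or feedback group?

The answer is parallel.

Reasoning:
(1) cascade D3, D4
(2) sum the parallel branches D2, (D3*D4), D5, D6, D7
(3) close the feedback loop around D1, (D2+(D3*D4)+D5+D6+D7)
Step 2 collapses a parallel group.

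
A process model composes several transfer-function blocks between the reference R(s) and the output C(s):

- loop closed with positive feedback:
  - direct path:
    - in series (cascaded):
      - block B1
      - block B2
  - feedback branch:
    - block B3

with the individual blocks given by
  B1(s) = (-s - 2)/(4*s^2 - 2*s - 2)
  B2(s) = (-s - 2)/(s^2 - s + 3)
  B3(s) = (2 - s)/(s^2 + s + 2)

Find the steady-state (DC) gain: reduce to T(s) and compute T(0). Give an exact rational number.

First reduce the diagram to T(s).

[1] cascade B1, B2 = (s^2 + 4*s + 4)/(4*s^4 - 6*s^3 + 12*s^2 - 4*s - 6)
[2] apply the feedback formula to (B1*B2), B3 = (s^4 + 5*s^3 + 10*s^2 + 12*s + 8)/(4*s^6 - 2*s^5 + 14*s^4 - 3*s^3 + 16*s^2 - 18*s - 20)
Step 2 gives the overall T(s). Then T(0) = 8/(-20) = -2/5.

Answer: -2/5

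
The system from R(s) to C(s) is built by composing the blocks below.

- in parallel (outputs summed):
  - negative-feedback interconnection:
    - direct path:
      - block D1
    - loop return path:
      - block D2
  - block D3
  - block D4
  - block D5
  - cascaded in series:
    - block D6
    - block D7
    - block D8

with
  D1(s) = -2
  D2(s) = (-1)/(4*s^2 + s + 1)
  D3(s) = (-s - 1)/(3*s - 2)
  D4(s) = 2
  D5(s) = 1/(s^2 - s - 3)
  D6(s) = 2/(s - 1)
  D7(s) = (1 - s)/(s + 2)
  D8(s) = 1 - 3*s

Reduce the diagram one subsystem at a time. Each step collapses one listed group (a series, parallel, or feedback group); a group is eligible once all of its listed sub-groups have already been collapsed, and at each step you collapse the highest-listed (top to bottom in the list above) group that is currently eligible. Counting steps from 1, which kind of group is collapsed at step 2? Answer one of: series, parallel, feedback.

The answer is series.

Reasoning:
Step 1. close the feedback loop around D1, D2
Step 2. combine D6, D7, D8 in series
Step 3. reduce the parallel group [D1/(1+D1*D2)], D3, D4, D5, (D6*D7*D8)
At step 2 the group reduced is series.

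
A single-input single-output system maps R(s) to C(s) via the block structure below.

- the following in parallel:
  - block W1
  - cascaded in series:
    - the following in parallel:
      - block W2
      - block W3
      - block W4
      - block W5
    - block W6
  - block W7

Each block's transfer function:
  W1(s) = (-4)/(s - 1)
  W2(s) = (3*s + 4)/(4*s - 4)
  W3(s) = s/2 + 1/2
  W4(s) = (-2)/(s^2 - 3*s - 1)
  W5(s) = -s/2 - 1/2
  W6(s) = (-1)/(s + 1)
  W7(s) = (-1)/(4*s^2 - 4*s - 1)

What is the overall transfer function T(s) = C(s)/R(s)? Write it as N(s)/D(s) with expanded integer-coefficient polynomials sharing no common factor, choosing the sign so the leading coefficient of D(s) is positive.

The answer is (-76*s^5 + 220*s^4 + 231*s^3 - 329*s^2 - 147*s - 16)/(16*s^6 - 64*s^5 + 12*s^4 + 92*s^3 - 24*s^2 - 28*s - 4).

Reasoning:
1. combine W2, W3, W4, W5 in parallel -> (3*s^3 - 5*s^2 - 23*s + 4)/(4*s^3 - 16*s^2 + 8*s + 4)
2. combine (W2+W3+W4+W5), W6 in series -> (-3*s^3 + 5*s^2 + 23*s - 4)/(4*s^4 - 12*s^3 - 8*s^2 + 12*s + 4)
3. add W1, ((W2+W3+W4+W5)*W6), W7 (parallel), which is the overall transfer function T(s) = C(s)/R(s) in lowest terms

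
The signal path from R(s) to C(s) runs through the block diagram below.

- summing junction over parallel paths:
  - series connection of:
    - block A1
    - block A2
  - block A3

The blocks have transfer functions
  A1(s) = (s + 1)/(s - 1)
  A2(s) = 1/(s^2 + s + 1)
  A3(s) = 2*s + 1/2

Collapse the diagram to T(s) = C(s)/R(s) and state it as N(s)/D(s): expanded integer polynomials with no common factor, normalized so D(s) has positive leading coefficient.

[1] cascade A1, A2 = (s + 1)/(s^3 - 1)
[2] reduce the parallel group (A1*A2), A3, which is the overall transfer function T(s) = C(s)/R(s) in lowest terms

Answer: (4*s^4 + s^3 - 2*s + 1)/(2*s^3 - 2)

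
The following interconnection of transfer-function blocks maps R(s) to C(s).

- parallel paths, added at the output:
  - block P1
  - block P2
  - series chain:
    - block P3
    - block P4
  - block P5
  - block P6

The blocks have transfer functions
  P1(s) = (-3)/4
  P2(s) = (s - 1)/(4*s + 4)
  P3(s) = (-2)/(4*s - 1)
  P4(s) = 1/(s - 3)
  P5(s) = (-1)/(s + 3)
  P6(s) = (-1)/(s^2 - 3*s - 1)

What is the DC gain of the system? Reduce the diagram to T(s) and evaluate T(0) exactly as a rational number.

Reducing step by step:

Step 1. series reduction of P3, P4 gives (-2)/(4*s^2 - 13*s + 3)
Step 2. reduce the parallel group P1, P2, (P3*P4), P5, P6 gives (-4*s^6 - 3*s^5 + 93*s^4 - 80*s^3 - 215*s^2 + 95*s + 18)/(8*s^6 - 18*s^5 - 100*s^4 + 162*s^3 + 254*s^2 - 18)
That last expression is T(s); at s = 0 only the constant terms survive, so T(0) = 18/(-18) = -1.

Answer: -1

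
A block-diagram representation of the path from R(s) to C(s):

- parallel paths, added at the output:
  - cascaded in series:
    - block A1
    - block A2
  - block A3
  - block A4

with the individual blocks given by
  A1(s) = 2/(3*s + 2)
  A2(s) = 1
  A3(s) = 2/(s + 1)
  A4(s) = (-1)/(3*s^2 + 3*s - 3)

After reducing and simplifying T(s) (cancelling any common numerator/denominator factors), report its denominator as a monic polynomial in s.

Step 1 - reduce the series chain A1, A2 gives 2/(3*s + 2)
Step 2 - combine (A1*A2), A3, A4 in parallel gives (24*s^3 + 39*s^2 - 11*s - 20)/(9*s^4 + 24*s^3 + 12*s^2 - 9*s - 6)
Step 2 gives the fully reduced T(s), with no common factor left to cancel. The denominator's leading coefficient is 9, so divide each of its coefficients by 9 to get the monic form.

Hence the answer: s^4 + 8*s^3/3 + 4*s^2/3 - s - 2/3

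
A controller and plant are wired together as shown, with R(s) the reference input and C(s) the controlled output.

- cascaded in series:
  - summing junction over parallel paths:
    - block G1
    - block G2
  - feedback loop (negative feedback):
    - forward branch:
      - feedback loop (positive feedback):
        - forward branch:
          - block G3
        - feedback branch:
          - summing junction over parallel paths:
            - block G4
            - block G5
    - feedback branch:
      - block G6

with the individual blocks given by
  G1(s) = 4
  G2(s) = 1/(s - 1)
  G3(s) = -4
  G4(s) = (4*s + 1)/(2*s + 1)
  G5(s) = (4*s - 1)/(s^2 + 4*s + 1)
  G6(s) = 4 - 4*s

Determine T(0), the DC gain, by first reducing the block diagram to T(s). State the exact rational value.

First reduce the diagram to T(s).

(1) combine G1, G2 in parallel -> (4*s - 3)/(s - 1)
(2) combine G4, G5 in parallel -> (4*s^3 + 25*s^2 + 10*s)/(2*s^3 + 9*s^2 + 6*s + 1)
(3) collapse the loop (G3 forward, (G4+G5) return) -> (-8*s^3 - 36*s^2 - 24*s - 4)/(18*s^3 + 109*s^2 + 46*s + 1)
(4) collapse the loop ([G3/(1-G3*(G4+G5))] forward, G6 return) -> (-8*s^3 - 36*s^2 - 24*s - 4)/(32*s^4 + 130*s^3 + 61*s^2 - 34*s - 15)
(5) multiply (G1+G2), [[G3/(1-G3*(G4+G5))]/(1+[G3/(1-G3*(G4+G5))]*G6)] (series) -> (-32*s^4 - 120*s^3 + 12*s^2 + 56*s + 12)/(32*s^5 + 98*s^4 - 69*s^3 - 95*s^2 + 19*s + 15)
The step-5 result is T(s). Setting s = 0: T(0) = 12/15 = 4/5.

Answer: 4/5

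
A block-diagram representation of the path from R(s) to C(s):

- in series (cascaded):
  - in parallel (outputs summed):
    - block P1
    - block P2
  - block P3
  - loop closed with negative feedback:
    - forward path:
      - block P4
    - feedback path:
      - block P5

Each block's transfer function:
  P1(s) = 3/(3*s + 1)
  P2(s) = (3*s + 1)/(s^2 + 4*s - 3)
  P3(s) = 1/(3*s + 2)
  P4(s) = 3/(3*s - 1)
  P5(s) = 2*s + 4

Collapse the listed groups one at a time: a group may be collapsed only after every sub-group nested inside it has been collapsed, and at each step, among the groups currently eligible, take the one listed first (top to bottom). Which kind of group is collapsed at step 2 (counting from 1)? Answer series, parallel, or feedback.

(1) reduce the parallel group P1, P2
(2) feedback reduction of P4, P5
(3) multiply (P1+P2), P3, [P4/(1+P4*P5)] (series)
Step 2 collapses a feedback group.

Final answer: feedback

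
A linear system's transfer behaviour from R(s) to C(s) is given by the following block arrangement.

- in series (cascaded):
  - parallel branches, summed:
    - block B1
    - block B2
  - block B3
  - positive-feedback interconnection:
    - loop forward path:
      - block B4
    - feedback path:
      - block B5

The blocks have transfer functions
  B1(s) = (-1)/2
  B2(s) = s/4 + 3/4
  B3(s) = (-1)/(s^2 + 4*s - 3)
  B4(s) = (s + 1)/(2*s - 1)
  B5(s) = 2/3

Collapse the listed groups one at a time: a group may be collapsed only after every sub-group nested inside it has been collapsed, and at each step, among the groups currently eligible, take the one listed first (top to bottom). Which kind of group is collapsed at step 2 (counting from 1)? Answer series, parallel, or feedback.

Reducing step by step:

Step 1. add B1, B2 (parallel)
Step 2. close the feedback loop around B4, B5
Step 3. reduce the series chain (B1+B2), B3, [B4/(1-B4*B5)]
At step 2 the group reduced is feedback.

Answer: feedback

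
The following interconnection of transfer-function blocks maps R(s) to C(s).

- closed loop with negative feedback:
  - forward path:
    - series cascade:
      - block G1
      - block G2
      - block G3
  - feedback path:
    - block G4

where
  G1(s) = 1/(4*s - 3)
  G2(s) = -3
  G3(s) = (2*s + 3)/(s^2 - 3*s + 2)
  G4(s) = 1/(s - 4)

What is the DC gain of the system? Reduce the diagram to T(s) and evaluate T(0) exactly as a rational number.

The answer is 12/5.

Reasoning:
Step 1: series reduction of G1, G2, G3, giving (-6*s - 9)/(4*s^3 - 15*s^2 + 17*s - 6)
Step 2: close the feedback loop around (G1*G2*G3), G4, giving (-6*s^2 + 15*s + 36)/(4*s^4 - 31*s^3 + 77*s^2 - 80*s + 15)
That last expression is T(s); at s = 0 only the constant terms survive, so T(0) = 36/15 = 12/5.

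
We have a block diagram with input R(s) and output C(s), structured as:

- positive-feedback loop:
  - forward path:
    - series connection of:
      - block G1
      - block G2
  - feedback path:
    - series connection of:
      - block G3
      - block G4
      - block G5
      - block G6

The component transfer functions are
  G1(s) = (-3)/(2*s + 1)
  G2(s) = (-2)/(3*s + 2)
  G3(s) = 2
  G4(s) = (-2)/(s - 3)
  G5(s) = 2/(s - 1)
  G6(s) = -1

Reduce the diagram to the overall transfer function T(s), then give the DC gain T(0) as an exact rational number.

The answer is -3/7.

Reasoning:
Step 1: cascade G1, G2, giving 6/(6*s^2 + 7*s + 2)
Step 2: cascade G3, G4, G5, G6, giving 8/(s^2 - 4*s + 3)
Step 3: collapse the loop ((G1*G2) forward, (G3*G4*G5*G6) return), giving (6*s^2 - 24*s + 18)/(6*s^4 - 17*s^3 - 8*s^2 + 13*s - 42)
DC gain: substitute s = 0 into T(s) from step 3: T(0) = 18/(-42) = -3/7.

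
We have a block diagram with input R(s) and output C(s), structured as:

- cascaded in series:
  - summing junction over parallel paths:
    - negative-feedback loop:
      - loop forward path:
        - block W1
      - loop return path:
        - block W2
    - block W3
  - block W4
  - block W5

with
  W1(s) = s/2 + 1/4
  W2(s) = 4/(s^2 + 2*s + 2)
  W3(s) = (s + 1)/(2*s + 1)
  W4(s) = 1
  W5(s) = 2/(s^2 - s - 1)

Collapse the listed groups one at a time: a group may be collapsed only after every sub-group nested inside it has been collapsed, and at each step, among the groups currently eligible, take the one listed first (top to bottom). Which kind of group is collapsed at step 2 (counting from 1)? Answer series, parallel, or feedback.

Reducing step by step:

Step 1: apply the feedback formula to W1, W2
Step 2: parallel reduction of [W1/(1+W1*W2)], W3
Step 3: reduce the series chain ([W1/(1+W1*W2)]+W3), W4, W5
So the answer for step 2 is parallel.

Answer: parallel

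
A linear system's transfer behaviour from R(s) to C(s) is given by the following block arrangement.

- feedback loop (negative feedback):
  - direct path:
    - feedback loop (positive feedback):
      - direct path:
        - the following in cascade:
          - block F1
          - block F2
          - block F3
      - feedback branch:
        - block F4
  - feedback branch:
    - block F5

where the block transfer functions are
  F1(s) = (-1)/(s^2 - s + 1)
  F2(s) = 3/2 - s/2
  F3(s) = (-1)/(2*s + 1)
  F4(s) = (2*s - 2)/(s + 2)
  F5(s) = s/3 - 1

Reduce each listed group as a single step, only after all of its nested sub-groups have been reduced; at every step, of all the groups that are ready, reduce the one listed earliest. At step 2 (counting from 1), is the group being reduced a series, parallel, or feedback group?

The answer is feedback.

Reasoning:
Step 1. combine F1, F2, F3 in series
Step 2. apply the feedback formula to (F1*F2*F3), F4
Step 3. apply the feedback formula to [(F1*F2*F3)/(1-(F1*F2*F3)*F4)], F5
At step 2 the group reduced is feedback.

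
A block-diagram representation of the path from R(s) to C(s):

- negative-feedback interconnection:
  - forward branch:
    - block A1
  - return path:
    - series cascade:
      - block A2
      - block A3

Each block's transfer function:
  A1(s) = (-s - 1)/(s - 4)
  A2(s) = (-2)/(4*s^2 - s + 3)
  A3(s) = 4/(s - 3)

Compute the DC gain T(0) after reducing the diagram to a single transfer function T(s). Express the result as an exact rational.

First reduce the diagram to T(s).

Step 1. reduce the series chain A2, A3: (-8)/(4*s^3 - 13*s^2 + 6*s - 9)
Step 2. feedback reduction of A1, (A2*A3): (-4*s^4 + 9*s^3 + 7*s^2 + 3*s + 9)/(4*s^4 - 29*s^3 + 58*s^2 - 25*s + 44)
That last expression is T(s); at s = 0 only the constant terms survive, so T(0) = 9/44.

Answer: 9/44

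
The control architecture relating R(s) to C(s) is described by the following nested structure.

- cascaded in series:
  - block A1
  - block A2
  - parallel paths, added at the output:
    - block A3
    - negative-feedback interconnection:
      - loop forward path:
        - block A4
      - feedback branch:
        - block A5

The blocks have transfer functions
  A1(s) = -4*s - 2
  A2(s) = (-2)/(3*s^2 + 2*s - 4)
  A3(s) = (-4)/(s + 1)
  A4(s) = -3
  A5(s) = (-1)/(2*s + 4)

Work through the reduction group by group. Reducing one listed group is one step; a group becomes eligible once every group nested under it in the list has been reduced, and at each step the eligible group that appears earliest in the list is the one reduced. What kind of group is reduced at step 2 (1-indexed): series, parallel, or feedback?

The answer is parallel.

Reasoning:
Step 1: collapse the loop (A4 forward, A5 return)
Step 2: parallel reduction of A3, [A4/(1+A4*A5)]
Step 3: reduce the series chain A1, A2, (A3+[A4/(1+A4*A5)])
At step 2 the group reduced is parallel.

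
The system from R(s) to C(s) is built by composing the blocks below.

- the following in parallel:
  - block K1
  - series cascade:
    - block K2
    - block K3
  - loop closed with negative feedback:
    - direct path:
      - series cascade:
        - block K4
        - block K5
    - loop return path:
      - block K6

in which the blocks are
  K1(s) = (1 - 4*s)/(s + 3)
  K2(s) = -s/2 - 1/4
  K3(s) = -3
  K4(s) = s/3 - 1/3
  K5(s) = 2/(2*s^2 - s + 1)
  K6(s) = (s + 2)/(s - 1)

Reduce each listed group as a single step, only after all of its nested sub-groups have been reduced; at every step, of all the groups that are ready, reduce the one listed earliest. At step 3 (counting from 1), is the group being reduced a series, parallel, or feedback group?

Step 1 - combine K2, K3 in series
Step 2 - combine K4, K5 in series
Step 3 - apply the feedback formula to (K4*K5), K6
Step 4 - reduce the parallel group K1, (K2*K3), [(K4*K5)/(1+(K4*K5)*K6)]
The group at step 3 is a feedback group.

Final answer: feedback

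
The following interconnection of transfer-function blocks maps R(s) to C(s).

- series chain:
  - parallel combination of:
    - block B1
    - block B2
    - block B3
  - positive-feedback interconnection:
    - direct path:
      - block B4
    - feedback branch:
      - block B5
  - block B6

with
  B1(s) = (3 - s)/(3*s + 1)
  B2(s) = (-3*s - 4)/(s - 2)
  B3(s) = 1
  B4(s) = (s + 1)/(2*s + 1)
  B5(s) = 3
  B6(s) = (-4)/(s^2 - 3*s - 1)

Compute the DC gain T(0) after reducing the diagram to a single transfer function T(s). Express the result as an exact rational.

The answer is -12.

Reasoning:
Step 1 - add B1, B2, B3 (parallel): (-7*s^2 - 15*s - 12)/(3*s^2 - 5*s - 2)
Step 2 - feedback reduction of B4, B5: (-s - 1)/(s + 2)
Step 3 - combine (B1+B2+B3), [B4/(1-B4*B5)], B6 in series: (-28*s^3 - 88*s^2 - 108*s - 48)/(3*s^5 - 8*s^4 - 18*s^3 + 31*s^2 + 24*s + 4)
Evaluating the step-3 result (the overall T(s)) at s = 0 gives T(0) = -48/4 = -12.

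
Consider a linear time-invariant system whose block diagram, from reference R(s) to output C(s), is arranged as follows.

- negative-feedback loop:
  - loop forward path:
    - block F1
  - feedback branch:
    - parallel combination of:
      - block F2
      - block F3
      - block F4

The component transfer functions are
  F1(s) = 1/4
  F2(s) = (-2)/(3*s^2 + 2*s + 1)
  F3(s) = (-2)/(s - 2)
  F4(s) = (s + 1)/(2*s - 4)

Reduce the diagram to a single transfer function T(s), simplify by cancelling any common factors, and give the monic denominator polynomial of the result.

Reducing step by step:

Step 1: sum the parallel branches F2, F3, F4 = (3*s^3 - 7*s^2 - 9*s + 5)/(6*s^3 - 8*s^2 - 6*s - 4)
Step 2: close the feedback loop around F1, (F2+F3+F4) = (6*s^3 - 8*s^2 - 6*s - 4)/(27*s^3 - 39*s^2 - 33*s - 11)
Step 2 gives the fully reduced T(s), with no common factor left to cancel. The denominator's leading coefficient is 27, so divide each of its coefficients by 27 to get the monic form.

Answer: s^3 - 13*s^2/9 - 11*s/9 - 11/27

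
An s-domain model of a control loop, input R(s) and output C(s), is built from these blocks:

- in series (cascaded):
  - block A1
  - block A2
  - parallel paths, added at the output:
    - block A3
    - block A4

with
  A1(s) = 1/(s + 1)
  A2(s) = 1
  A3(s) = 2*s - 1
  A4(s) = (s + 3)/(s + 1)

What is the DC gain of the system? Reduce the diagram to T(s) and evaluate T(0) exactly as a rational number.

(1) add A3, A4 (parallel) = (2*s^2 + 2*s + 2)/(s + 1)
(2) series reduction of A1, A2, (A3+A4) = (2*s^2 + 2*s + 2)/(s^2 + 2*s + 1)
Step 2 gives the overall T(s). Then T(0) = 2/1 = 2.

Hence the answer: 2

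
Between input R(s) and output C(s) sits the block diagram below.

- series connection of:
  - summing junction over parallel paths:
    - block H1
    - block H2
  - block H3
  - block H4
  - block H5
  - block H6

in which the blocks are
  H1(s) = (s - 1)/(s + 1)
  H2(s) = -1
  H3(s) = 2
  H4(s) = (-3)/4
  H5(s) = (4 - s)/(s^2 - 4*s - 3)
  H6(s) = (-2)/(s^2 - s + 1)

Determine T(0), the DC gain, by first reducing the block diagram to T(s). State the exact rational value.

First reduce the diagram to T(s).

1. sum the parallel branches H1, H2 gives (-2)/(s + 1)
2. cascade (H1+H2), H3, H4, H5, H6 gives (6*s - 24)/(s^5 - 4*s^4 - 3*s^3 + s^2 - 4*s - 3)
That last expression is T(s); at s = 0 only the constant terms survive, so T(0) = -24/(-3) = 8.

Answer: 8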